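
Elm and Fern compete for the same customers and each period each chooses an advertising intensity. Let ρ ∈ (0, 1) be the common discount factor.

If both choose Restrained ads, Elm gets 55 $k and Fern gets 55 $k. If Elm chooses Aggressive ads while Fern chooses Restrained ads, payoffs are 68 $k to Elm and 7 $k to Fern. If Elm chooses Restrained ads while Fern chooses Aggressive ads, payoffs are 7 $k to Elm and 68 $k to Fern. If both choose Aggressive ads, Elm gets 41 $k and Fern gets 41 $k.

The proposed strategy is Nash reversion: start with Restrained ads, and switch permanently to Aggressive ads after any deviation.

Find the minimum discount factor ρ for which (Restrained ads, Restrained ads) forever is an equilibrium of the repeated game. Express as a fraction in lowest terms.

One-period gain from deviating is 68 − 55 = 13. The loss is 55 − 41 = 14 in every subsequent period, with present value 14·ρ/(1−ρ).
Deviation is unprofitable when 14·ρ/(1−ρ) ≥ 13, i.e. ρ/(1−ρ) ≥ 13/14.
Equivalently ρ ≥ 13/(13+14) = 13/27.

13/27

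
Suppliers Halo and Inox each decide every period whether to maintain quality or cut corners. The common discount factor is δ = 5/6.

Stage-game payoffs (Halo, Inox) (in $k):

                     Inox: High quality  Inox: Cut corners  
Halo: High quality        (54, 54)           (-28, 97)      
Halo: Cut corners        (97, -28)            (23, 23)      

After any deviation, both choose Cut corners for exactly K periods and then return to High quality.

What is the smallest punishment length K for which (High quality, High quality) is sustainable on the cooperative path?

2

Need Σ_{k=1}^{K} δ^k ≥ (97−54)/(54−23) = 1.3871 at δ = 5/6.
At K = 1 the sum is 0.8333 < 1.3871; at K = 2 it is 1.5278 ≥ 1.3871.
So the minimum punishment length is K = 2.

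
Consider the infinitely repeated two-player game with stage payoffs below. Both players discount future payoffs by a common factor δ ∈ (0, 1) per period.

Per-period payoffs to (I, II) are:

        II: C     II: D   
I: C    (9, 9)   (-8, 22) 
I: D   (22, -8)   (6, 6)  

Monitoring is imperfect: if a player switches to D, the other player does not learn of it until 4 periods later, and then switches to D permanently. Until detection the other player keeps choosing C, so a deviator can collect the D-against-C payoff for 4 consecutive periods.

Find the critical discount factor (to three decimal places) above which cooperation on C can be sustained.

0.949

A deviator earns 22 for 4 periods, then 6 forever; cooperating earns 9 forever. Multiplying the IC by (1−δ):
9 ≥ 22(1−δ^4) + 6δ^4, so 16·δ^4 ≥ 13 and δ^4 ≥ 13/16.
δ ≥ (13/16)^(1/4) ≈ 0.949.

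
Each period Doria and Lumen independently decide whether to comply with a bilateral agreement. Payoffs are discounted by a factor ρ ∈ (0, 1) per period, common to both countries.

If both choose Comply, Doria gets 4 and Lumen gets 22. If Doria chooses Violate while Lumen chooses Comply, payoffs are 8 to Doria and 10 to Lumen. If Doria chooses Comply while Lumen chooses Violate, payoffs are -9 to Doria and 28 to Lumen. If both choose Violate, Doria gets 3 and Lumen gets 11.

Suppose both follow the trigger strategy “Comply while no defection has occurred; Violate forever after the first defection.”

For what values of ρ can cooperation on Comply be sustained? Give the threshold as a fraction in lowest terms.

4/5

Doria: cooperation gives 4 each period; deviation gives 8 once then 3 forever.
  4/(1−ρ) ≥ 8 + 3ρ/(1−ρ) ⇒ ρ ≥ 4/5.
Lumen: cooperation gives 22 each period; deviation gives 28 once then 11 forever.
  ρ ≥ 6/17.
Both must hold, so the binding constraint is Doria's: ρ ≥ 4/5.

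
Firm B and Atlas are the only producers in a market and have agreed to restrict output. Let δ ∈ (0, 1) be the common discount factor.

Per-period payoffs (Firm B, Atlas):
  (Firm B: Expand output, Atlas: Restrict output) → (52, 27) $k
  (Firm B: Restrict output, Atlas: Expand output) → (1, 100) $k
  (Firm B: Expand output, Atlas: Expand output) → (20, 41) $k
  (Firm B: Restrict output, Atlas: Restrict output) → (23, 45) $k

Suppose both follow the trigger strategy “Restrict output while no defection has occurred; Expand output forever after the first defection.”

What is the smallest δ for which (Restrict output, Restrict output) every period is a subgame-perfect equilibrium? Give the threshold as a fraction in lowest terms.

Firm B: cooperation gives 23 each period; deviation gives 52 once then 20 forever.
  23/(1−δ) ≥ 52 + 20δ/(1−δ) ⇒ δ ≥ 29/32.
Atlas: cooperation gives 45 each period; deviation gives 100 once then 41 forever.
  δ ≥ 55/59.
Both must hold, so the binding constraint is Atlas's: δ ≥ 55/59.

55/59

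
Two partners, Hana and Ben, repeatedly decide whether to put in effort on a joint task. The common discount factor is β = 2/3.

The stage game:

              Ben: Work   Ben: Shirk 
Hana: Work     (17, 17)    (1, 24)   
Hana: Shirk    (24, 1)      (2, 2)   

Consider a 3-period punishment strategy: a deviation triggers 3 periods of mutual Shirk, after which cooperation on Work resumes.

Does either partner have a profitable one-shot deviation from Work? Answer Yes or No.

Comparing payoff streams over the 4 periods until play realigns: cooperate → 17(1+β+…+β^3); deviate → 24 + 2(β+…+β^3).
Cooperation is sustained iff (17−2)(β+…+β^3) ≥ 24−17.
β+…+β^3 = 2/3·(1−(2/3)^3)/(1−2/3) = 1.4074, and (24−17)/(17−2) = 0.4667.
1.4074 ≥ 0.4667, so cooperation is sustainable.

No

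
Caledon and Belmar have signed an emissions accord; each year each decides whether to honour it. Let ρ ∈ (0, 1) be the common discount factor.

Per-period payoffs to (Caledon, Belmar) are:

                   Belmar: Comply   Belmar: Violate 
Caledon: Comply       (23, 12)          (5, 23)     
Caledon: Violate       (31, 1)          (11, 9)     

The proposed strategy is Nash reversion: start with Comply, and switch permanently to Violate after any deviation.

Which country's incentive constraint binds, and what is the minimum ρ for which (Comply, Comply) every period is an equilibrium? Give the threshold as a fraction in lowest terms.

Caledon's threshold: (31−23)/(31−11) = 2/5.
Belmar's threshold: (23−12)/(23−9) = 11/14.
2/5 < 11/14, so Belmar binds and ρ* = 11/14.

Belmar; ρ ≥ 11/14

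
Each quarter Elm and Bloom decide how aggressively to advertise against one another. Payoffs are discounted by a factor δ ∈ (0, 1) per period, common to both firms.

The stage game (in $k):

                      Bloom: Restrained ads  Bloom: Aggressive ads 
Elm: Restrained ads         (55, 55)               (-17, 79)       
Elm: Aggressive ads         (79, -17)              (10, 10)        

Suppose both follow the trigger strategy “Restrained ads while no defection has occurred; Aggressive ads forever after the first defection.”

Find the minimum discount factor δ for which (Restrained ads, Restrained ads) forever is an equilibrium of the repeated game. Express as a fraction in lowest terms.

Under grim trigger the critical discount factor is (T−C)/(T−P) with T = 79, C = 55, P = 10.
δ* = (79−55)/(79−10) = 24/69 = 8/23.

8/23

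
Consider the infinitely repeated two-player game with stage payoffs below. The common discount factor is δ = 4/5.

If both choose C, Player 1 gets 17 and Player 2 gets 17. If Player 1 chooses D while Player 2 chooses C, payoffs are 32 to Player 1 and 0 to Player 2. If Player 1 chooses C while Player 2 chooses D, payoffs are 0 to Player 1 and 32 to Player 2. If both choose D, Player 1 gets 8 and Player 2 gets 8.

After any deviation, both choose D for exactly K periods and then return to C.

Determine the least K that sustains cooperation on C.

Need Σ_{k=1}^{K} δ^k ≥ (32−17)/(17−8) = 1.6667 at δ = 4/5.
At K = 2 the sum is 1.4400 < 1.6667; at K = 3 it is 1.9520 ≥ 1.6667.
So the minimum punishment length is K = 3.

3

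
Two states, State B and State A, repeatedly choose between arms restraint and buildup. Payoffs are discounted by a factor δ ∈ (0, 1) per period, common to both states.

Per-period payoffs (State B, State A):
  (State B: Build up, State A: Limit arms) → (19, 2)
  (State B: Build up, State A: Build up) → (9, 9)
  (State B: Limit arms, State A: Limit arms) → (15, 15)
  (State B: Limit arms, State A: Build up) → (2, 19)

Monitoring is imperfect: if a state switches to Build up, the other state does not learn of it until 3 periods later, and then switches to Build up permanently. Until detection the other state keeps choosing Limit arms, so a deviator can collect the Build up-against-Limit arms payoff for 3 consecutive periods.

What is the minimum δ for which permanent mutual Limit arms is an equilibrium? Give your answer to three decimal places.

Deviating for the 3 undetected periods gains 19−15 = 4 per period over cooperation, then loses 15−9 = 6 per period forever once punishment starts.
Gain: 4(1 + δ + … + δ^2); loss: 6·δ^3/(1−δ).
No profitable deviation ⇔ 4(1−δ^3) ≤ 6·δ^3, i.e. δ^3 ≥ 4/(4+6) = 2/5.
Hence δ ≥ (2/5)^(1/3) ≈ 0.737.

0.737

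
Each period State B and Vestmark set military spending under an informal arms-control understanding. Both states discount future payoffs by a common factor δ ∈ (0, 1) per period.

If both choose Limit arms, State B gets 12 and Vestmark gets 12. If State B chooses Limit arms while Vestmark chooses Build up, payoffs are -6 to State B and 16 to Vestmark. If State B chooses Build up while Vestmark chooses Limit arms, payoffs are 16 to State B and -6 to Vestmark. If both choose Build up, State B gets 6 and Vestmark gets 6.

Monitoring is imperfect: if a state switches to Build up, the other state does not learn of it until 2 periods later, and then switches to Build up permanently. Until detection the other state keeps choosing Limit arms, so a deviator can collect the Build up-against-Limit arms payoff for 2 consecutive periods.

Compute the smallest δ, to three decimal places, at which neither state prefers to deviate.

A deviator earns 16 for 2 periods, then 6 forever; cooperating earns 12 forever. Multiplying the IC by (1−δ):
12 ≥ 16(1−δ^2) + 6δ^2, so 10·δ^2 ≥ 4 and δ^2 ≥ 2/5.
δ ≥ (2/5)^(1/2) ≈ 0.632.

0.632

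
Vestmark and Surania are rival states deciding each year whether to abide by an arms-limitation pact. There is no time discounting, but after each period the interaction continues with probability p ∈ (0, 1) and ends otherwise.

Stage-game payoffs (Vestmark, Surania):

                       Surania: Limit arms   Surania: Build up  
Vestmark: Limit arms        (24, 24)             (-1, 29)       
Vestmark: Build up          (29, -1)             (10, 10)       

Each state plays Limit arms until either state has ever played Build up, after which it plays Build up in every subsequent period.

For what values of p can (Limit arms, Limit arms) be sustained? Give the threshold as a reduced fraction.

5/19

Expected cooperation value is 24 + p·24 + p²·24 + … = 24/(1−p); deviation gives 29 + p·10/(1−p).
24 ≥ 29(1−p) + 10p ⇒ 19p ≥ 5 ⇒ p ≥ 5/19.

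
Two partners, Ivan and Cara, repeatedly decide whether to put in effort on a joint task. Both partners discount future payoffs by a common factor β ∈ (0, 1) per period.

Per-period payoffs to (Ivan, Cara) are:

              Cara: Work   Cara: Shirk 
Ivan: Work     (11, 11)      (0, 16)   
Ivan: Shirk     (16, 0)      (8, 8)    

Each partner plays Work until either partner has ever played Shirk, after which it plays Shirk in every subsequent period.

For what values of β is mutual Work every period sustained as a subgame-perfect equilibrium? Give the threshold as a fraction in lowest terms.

Under grim trigger the critical discount factor is (T−C)/(T−P) with T = 16, C = 11, P = 8.
β* = (16−11)/(16−8) = 5/8.

5/8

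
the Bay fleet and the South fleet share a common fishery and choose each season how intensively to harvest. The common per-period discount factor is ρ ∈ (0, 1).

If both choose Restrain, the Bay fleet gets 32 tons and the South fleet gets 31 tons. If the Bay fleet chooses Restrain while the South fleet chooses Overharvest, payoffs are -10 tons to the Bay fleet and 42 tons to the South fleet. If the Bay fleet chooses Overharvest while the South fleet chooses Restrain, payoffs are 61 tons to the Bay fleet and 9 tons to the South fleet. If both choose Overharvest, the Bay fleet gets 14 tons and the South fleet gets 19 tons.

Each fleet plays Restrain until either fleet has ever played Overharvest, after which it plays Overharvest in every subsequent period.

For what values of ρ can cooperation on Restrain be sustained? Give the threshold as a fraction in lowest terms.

29/47

For the Bay fleet: deviation gain 61−32 = 29, per-period punishment loss 32−14 = 18. IC gives ρ ≥ 29/47.
For the South fleet: gain 11, loss 12 per period, so ρ ≥ 11/23.
The tighter constraint is the Bay fleet's, so cooperation needs ρ ≥ 29/47.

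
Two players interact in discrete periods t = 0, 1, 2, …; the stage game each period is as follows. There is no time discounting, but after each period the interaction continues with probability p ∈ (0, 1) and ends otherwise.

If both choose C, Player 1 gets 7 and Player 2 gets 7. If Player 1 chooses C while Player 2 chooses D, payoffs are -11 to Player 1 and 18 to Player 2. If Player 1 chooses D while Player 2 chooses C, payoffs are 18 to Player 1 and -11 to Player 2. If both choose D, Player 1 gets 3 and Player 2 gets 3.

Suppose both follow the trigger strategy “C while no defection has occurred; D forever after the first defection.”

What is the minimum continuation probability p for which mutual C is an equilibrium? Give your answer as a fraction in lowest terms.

11/15

Expected cooperation value is 7 + p·7 + p²·7 + … = 7/(1−p); deviation gives 18 + p·3/(1−p).
7 ≥ 18(1−p) + 3p ⇒ 15p ≥ 11 ⇒ p ≥ 11/15.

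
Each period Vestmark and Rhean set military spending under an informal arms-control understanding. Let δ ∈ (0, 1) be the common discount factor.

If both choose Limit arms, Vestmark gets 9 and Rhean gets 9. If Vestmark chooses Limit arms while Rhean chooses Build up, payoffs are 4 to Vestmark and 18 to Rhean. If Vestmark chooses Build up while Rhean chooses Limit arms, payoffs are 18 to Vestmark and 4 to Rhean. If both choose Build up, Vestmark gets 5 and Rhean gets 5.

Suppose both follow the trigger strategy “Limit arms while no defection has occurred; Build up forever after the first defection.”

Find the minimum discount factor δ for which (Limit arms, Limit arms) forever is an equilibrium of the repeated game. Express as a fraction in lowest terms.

Cooperation forever yields 9 each period: 9/(1−δ).
Deviating yields 18 once, then 5 forever: 18 + 5δ/(1−δ).
No profitable deviation requires 9/(1−δ) ≥ 18 + 5δ/(1−δ).
Multiplying by (1−δ): 9 ≥ 18(1−δ) + 5δ = 18 − 13δ.
So 13δ ≥ 9, i.e. δ ≥ 9/13.

9/13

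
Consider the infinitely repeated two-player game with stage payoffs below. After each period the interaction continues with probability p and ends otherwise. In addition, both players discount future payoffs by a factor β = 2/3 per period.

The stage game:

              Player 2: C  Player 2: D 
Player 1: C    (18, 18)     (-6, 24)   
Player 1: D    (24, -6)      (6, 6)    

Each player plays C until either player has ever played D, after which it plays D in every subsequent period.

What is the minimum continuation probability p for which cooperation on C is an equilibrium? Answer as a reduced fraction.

Expected continuation weight on next period's payoff is β·p = 2/3·p, which plays the role of the discount factor.
Cooperation requires 2/3·p ≥ (24−18)/(24−6) = 1/3, hence p ≥ 1/2.

1/2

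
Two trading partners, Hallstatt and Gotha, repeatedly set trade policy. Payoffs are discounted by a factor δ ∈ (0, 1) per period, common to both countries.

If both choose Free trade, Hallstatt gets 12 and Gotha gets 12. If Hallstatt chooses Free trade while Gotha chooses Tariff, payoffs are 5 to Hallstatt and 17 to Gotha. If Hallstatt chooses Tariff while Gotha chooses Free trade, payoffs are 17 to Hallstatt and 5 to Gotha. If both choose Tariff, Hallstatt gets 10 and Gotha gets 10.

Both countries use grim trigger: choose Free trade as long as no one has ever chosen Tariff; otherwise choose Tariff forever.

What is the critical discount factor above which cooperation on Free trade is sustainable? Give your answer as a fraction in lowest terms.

Cooperation forever yields 12 each period: 12/(1−δ).
Deviating yields 17 once, then 10 forever: 17 + 10δ/(1−δ).
No profitable deviation requires 12/(1−δ) ≥ 17 + 10δ/(1−δ).
Multiplying by (1−δ): 12 ≥ 17(1−δ) + 10δ = 17 − 7δ.
So 7δ ≥ 5, i.e. δ ≥ 5/7.

5/7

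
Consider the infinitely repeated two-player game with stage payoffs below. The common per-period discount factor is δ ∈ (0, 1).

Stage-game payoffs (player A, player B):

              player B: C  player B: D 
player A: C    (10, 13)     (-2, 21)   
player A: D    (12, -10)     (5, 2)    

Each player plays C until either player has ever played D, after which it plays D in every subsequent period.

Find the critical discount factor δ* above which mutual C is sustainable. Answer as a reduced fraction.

8/19

player A's threshold: (12−10)/(12−5) = 2/7.
player B's threshold: (21−13)/(21−2) = 8/19.
2/7 < 8/19, so player B binds and δ* = 8/19.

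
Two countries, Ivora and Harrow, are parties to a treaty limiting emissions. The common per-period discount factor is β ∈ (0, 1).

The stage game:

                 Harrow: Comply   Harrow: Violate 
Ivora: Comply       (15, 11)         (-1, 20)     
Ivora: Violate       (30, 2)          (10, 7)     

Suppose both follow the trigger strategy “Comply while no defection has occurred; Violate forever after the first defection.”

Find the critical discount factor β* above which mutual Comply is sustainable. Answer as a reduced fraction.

Ivora's threshold: (30−15)/(30−10) = 3/4.
Harrow's threshold: (20−11)/(20−7) = 9/13.
3/4 > 9/13, so Ivora binds and β* = 3/4.

3/4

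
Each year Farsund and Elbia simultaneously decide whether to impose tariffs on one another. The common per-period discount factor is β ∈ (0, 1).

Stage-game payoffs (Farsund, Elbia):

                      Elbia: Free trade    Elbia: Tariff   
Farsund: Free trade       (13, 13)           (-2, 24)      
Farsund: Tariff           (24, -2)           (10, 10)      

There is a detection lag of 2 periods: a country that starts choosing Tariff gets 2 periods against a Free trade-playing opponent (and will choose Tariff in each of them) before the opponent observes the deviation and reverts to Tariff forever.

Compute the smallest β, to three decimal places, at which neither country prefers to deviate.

0.886

The best deviation is to choose Tariff for all 2 undetected periods, earning 24 each, then 10 forever once detected.
Deviation value: 24(1−β^2)/(1−β) + 10β^2/(1−β); cooperation value: 13/(1−β).
IC: 13 ≥ 24(1−β^2) + 10β^2 = 24 − 14β^2.
So β^2 ≥ 11/14, giving β ≥ (11/14)^(1/2) ≈ 0.886.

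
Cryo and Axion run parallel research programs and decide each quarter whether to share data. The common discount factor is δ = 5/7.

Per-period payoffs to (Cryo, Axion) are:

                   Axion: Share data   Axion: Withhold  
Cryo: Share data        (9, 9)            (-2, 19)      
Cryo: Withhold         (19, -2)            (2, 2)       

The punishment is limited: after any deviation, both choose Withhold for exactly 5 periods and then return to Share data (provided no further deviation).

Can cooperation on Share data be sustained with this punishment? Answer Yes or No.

IC: δ+…+δ^5 ≥ (19−9)/(9−2) = 10/7.
At δ = 5/7: partial sum = 2.0352 ≥ 1.4286. Cooperation sustainable.

Yes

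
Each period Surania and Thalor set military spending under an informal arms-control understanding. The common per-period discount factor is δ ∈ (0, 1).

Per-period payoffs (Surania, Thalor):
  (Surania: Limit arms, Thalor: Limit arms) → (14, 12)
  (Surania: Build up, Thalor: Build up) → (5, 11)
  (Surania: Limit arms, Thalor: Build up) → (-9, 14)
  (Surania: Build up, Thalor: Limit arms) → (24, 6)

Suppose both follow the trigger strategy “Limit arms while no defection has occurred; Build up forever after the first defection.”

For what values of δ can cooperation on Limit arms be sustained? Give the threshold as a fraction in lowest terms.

2/3

Surania: cooperation gives 14 each period; deviation gives 24 once then 5 forever.
  14/(1−δ) ≥ 24 + 5δ/(1−δ) ⇒ δ ≥ 10/19.
Thalor: cooperation gives 12 each period; deviation gives 14 once then 11 forever.
  δ ≥ 2/3.
Both must hold, so the binding constraint is Thalor's: δ ≥ 2/3.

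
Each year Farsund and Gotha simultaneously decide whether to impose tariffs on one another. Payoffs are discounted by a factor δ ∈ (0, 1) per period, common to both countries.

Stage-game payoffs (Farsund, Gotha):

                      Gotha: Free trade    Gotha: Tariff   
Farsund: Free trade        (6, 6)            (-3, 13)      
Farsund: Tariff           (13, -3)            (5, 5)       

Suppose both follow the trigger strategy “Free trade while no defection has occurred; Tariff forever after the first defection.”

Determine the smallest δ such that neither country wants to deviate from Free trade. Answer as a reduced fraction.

7/8

One-period gain from deviating is 13 − 6 = 7. The loss is 6 − 5 = 1 in every subsequent period, with present value 1·δ/(1−δ).
Deviation is unprofitable when 1·δ/(1−δ) ≥ 7, i.e. δ/(1−δ) ≥ 7.
Equivalently δ ≥ 7/(7+1) = 7/8.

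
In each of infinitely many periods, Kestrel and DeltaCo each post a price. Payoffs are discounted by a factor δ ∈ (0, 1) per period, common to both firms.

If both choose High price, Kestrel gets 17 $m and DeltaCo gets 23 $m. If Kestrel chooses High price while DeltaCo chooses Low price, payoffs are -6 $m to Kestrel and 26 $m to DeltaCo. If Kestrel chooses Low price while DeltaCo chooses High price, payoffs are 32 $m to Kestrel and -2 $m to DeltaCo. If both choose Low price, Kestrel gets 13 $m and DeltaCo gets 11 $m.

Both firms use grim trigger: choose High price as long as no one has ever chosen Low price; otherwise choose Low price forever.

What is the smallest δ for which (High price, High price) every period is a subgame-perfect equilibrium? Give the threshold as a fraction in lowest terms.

15/19

For Kestrel: deviation gain 32−17 = 15, per-period punishment loss 17−13 = 4. IC gives δ ≥ 15/19.
For DeltaCo: gain 3, loss 12 per period, so δ ≥ 3/15 = 1/5.
The tighter constraint is Kestrel's, so cooperation needs δ ≥ 15/19.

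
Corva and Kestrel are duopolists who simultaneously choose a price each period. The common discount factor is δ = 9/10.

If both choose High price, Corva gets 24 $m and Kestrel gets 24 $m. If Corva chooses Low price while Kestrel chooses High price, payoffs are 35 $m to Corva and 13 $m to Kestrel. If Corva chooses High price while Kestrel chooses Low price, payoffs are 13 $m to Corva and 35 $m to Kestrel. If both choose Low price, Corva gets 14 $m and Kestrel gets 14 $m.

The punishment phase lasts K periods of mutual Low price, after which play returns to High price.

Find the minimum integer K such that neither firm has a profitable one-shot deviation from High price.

2

IC: δ(1−δ^K)/(1−δ) ≥ (35−24)/(24−14) = 11/10.
With δ = 9/10: need 1 − δ^K ≥ 11/10·(1−9/10)/(9/10), i.e. δ^K ≤ 0.8778.
Since (9/10)^1 = 0.9000 and (9/10)^2 = 0.8100, the smallest such K is 2.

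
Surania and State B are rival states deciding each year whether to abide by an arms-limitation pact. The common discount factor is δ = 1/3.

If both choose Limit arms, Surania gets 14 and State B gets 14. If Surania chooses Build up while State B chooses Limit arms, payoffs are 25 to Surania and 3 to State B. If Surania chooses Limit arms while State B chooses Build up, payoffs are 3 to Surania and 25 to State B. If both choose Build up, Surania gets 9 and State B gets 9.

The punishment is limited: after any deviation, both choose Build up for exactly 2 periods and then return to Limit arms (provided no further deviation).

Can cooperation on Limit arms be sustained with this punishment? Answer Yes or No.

A one-shot deviation gives 25 now, then 9 for 2 periods, then back to 14.
Gain from deviating: (25−14) today; loss: (14−9) in each of the next 2 periods.
No-deviation condition: (14−9)(δ+…+δ^2) ≥ 25−14, i.e. δ+…+δ^2 ≥ 11/5.
At δ = 1/3: δ+…+δ^2 = 0.4444 < 2.2000.
So cooperation is not sustainable.

No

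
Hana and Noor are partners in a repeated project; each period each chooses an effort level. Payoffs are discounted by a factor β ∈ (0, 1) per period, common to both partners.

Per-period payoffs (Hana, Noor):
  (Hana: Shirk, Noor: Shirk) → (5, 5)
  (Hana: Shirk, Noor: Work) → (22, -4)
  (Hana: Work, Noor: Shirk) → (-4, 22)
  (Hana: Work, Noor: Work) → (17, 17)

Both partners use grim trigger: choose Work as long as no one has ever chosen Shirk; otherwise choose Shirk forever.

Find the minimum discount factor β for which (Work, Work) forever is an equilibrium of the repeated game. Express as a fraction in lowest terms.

One-period gain from deviating is 22 − 17 = 5. The loss is 17 − 5 = 12 in every subsequent period, with present value 12·β/(1−β).
Deviation is unprofitable when 12·β/(1−β) ≥ 5, i.e. β/(1−β) ≥ 5/12.
Equivalently β ≥ 5/(5+12) = 5/17.

5/17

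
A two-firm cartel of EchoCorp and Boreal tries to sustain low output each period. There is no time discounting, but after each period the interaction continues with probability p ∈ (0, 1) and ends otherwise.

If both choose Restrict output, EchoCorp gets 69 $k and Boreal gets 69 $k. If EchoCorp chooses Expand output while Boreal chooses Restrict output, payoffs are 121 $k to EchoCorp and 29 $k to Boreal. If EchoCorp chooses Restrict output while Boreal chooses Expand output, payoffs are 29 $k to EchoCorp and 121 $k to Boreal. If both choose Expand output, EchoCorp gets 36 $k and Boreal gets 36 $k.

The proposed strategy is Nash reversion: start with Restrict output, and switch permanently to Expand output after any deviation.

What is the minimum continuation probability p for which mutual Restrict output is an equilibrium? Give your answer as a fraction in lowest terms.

Expected cooperation value is 69 + p·69 + p²·69 + … = 69/(1−p); deviation gives 121 + p·36/(1−p).
69 ≥ 121(1−p) + 36p ⇒ 85p ≥ 52 ⇒ p ≥ 52/85.

52/85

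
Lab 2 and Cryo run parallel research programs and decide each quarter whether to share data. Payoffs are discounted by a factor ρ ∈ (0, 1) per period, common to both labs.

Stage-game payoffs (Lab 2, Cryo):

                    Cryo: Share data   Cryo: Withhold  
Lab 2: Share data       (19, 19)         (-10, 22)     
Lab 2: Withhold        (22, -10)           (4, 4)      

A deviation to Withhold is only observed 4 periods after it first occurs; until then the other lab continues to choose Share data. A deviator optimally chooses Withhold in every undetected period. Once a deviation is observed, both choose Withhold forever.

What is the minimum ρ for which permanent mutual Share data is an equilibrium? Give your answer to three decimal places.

The best deviation is to choose Withhold for all 4 undetected periods, earning 22 each, then 4 forever once detected.
Deviation value: 22(1−ρ^4)/(1−ρ) + 4ρ^4/(1−ρ); cooperation value: 19/(1−ρ).
IC: 19 ≥ 22(1−ρ^4) + 4ρ^4 = 22 − 18ρ^4.
So ρ^4 ≥ 3/18 = 1/6, giving ρ ≥ (1/6)^(1/4) ≈ 0.639.

0.639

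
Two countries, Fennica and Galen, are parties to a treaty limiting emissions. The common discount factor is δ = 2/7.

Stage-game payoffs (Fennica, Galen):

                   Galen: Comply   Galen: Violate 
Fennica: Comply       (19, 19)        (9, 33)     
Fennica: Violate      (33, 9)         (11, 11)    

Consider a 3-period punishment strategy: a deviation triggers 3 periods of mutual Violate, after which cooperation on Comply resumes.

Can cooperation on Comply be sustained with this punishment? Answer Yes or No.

IC: δ+…+δ^3 ≥ (33−19)/(19−11) = 7/4.
At δ = 2/7: partial sum = 0.3907 < 1.7500. Cooperation not sustainable.

No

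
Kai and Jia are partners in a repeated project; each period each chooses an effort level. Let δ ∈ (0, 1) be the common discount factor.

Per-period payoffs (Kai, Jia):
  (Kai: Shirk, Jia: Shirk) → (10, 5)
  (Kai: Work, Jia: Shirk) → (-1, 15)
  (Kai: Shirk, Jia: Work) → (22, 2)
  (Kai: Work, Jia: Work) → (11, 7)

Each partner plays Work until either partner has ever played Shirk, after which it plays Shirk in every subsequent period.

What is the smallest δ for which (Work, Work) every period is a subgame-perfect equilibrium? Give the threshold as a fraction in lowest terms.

Kai: cooperation gives 11 each period; deviation gives 22 once then 10 forever.
  11/(1−δ) ≥ 22 + 10δ/(1−δ) ⇒ δ ≥ 11/12.
Jia: cooperation gives 7 each period; deviation gives 15 once then 5 forever.
  δ ≥ 8/10 = 4/5.
Both must hold, so the binding constraint is Kai's: δ ≥ 11/12.

11/12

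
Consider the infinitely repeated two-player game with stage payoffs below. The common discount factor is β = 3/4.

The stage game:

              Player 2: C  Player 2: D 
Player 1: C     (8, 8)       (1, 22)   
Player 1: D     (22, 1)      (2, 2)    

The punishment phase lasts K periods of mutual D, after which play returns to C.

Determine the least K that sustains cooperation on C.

No profitable deviation requires (8−2)(β+…+β^K) ≥ 22−8, i.e. β+…+β^K ≥ 7/3 ≈ 2.3333.
With β = 3/4, the partial sums are K=1: 0.7500, K=2: 1.3125, K=3: 1.7344, K=4: 2.0508, K=5: 2.2881, K=6: 2.4661.
K = 6 is the first length at which the sum reaches 2.3333.

6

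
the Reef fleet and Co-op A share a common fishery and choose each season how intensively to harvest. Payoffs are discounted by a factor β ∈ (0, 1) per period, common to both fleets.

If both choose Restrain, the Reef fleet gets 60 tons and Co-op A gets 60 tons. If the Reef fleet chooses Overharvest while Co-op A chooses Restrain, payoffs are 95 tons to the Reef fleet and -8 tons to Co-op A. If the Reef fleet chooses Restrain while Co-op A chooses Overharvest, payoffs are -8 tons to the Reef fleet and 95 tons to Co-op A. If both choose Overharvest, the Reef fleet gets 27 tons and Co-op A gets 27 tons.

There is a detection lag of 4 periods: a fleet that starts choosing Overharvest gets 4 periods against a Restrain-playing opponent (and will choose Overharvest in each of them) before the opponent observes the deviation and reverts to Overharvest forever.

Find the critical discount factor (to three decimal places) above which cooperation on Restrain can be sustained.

0.847

The best deviation is to choose Overharvest for all 4 undetected periods, earning 95 each, then 27 forever once detected.
Deviation value: 95(1−β^4)/(1−β) + 27β^4/(1−β); cooperation value: 60/(1−β).
IC: 60 ≥ 95(1−β^4) + 27β^4 = 95 − 68β^4.
So β^4 ≥ 35/68, giving β ≥ (35/68)^(1/4) ≈ 0.847.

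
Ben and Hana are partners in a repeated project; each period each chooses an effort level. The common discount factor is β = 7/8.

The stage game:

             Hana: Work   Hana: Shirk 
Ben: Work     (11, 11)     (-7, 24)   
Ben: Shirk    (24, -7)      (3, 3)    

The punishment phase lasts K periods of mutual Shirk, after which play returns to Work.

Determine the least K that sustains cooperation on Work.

2

Need Σ_{k=1}^{K} β^k ≥ (24−11)/(11−3) = 1.6250 at β = 7/8.
At K = 1 the sum is 0.8750 < 1.6250; at K = 2 it is 1.6406 ≥ 1.6250.
So the minimum punishment length is K = 2.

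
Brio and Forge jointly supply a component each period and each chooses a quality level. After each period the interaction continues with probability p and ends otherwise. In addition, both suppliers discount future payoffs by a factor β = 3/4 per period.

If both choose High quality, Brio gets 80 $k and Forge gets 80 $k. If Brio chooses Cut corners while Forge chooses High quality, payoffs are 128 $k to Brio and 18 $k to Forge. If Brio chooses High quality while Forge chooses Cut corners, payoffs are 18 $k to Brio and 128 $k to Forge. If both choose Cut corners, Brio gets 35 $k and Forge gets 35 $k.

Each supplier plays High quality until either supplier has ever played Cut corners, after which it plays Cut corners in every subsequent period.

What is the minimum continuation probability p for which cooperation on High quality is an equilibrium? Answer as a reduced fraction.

64/93

With continuation probability p and discount β, the effective per-period discount factor is βp.
Grim-trigger IC: βp ≥ (128−80)/(128−35) = 16/31.
So p ≥ (16/31)/(3/4) = 64/93.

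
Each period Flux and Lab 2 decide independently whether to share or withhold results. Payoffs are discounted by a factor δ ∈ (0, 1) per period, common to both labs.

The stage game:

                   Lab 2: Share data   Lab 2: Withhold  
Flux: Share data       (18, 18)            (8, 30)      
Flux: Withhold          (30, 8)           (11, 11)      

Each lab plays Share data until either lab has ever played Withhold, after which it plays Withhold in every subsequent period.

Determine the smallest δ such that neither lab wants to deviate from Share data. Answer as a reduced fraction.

Cooperation forever yields 18 each period: 18/(1−δ).
Deviating yields 30 once, then 11 forever: 30 + 11δ/(1−δ).
No profitable deviation requires 18/(1−δ) ≥ 30 + 11δ/(1−δ).
Multiplying by (1−δ): 18 ≥ 30(1−δ) + 11δ = 30 − 19δ.
So 19δ ≥ 12, i.e. δ ≥ 12/19.

12/19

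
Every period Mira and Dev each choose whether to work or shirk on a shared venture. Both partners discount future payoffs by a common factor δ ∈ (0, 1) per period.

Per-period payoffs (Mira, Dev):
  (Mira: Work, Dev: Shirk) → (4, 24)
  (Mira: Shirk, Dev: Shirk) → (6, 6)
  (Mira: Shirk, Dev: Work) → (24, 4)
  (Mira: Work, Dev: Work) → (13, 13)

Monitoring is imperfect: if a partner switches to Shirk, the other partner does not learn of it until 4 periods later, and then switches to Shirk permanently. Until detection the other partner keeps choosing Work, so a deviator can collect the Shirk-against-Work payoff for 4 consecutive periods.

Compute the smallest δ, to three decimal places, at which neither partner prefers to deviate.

Deviating for the 4 undetected periods gains 24−13 = 11 per period over cooperation, then loses 13−6 = 7 per period forever once punishment starts.
Gain: 11(1 + δ + … + δ^3); loss: 7·δ^4/(1−δ).
No profitable deviation ⇔ 11(1−δ^4) ≤ 7·δ^4, i.e. δ^4 ≥ 11/(11+7) = 11/18.
Hence δ ≥ (11/18)^(1/4) ≈ 0.884.

0.884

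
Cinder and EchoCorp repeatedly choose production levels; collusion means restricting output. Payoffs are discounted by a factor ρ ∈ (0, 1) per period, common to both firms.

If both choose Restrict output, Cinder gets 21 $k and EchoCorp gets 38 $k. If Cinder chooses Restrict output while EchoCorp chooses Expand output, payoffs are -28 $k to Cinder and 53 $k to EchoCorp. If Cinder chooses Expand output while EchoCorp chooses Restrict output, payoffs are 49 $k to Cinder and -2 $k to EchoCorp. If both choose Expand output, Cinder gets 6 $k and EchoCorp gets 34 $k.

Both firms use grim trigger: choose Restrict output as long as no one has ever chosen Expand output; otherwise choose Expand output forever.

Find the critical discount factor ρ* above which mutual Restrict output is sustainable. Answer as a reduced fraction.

15/19

Cinder's threshold: (49−21)/(49−6) = 28/43.
EchoCorp's threshold: (53−38)/(53−34) = 15/19.
28/43 < 15/19, so EchoCorp binds and ρ* = 15/19.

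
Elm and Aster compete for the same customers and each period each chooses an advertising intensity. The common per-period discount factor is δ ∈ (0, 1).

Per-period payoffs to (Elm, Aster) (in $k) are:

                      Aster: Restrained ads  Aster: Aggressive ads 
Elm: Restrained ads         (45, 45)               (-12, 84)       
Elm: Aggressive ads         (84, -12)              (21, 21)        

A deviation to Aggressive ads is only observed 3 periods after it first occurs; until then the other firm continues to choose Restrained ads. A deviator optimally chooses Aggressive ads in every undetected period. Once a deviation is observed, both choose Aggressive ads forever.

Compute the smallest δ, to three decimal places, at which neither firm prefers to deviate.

0.852

The best deviation is to choose Aggressive ads for all 3 undetected periods, earning 84 each, then 21 forever once detected.
Deviation value: 84(1−δ^3)/(1−δ) + 21δ^3/(1−δ); cooperation value: 45/(1−δ).
IC: 45 ≥ 84(1−δ^3) + 21δ^3 = 84 − 63δ^3.
So δ^3 ≥ 39/63 = 13/21, giving δ ≥ (13/21)^(1/3) ≈ 0.852.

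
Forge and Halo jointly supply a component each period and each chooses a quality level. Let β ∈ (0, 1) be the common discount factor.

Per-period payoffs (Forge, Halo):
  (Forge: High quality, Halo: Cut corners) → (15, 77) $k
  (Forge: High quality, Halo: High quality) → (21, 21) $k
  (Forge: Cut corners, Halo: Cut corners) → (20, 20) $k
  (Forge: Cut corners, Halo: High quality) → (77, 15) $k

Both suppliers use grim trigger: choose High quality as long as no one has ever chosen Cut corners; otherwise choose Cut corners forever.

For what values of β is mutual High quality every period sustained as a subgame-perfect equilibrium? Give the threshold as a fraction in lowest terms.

56/57

Under grim trigger the critical discount factor is (T−C)/(T−P) with T = 77, C = 21, P = 20.
β* = (77−21)/(77−20) = 56/57.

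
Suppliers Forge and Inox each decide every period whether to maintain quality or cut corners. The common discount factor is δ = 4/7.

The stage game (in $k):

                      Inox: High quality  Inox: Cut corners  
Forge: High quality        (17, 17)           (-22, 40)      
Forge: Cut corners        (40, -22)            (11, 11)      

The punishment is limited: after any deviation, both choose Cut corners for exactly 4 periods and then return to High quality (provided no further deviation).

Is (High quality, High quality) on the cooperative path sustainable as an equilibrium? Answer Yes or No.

No

Comparing payoff streams over the 5 periods until play realigns: cooperate → 17(1+δ+…+δ^4); deviate → 40 + 11(δ+…+δ^4).
Cooperation is sustained iff (17−11)(δ+…+δ^4) ≥ 40−17.
δ+…+δ^4 = 4/7·(1−(4/7)^4)/(1−4/7) = 1.1912, and (40−17)/(17−11) = 3.8333.
1.1912 < 3.8333, so cooperation is not sustainable.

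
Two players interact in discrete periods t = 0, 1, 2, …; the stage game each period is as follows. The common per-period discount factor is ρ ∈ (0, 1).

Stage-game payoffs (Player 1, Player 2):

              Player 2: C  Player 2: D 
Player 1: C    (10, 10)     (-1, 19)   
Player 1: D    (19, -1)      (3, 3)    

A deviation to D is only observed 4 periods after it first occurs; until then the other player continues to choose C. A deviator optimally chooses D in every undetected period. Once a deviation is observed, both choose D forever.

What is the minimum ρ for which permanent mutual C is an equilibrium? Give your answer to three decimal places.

0.866

A deviator earns 19 for 4 periods, then 3 forever; cooperating earns 10 forever. Multiplying the IC by (1−ρ):
10 ≥ 19(1−ρ^4) + 3ρ^4, so 16·ρ^4 ≥ 9 and ρ^4 ≥ 9/16.
ρ ≥ (9/16)^(1/4) ≈ 0.866.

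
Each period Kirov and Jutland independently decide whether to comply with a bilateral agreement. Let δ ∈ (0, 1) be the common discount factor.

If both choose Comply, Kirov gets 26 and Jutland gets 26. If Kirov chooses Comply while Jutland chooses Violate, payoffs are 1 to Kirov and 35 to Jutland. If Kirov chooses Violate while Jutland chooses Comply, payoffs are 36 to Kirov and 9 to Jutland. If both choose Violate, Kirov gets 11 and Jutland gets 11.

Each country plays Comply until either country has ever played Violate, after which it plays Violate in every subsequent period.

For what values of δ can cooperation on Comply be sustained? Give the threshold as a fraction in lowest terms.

Kirov's threshold: (36−26)/(36−11) = 2/5.
Jutland's threshold: (35−26)/(35−11) = 3/8.
2/5 > 3/8, so Kirov binds and δ* = 2/5.

2/5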